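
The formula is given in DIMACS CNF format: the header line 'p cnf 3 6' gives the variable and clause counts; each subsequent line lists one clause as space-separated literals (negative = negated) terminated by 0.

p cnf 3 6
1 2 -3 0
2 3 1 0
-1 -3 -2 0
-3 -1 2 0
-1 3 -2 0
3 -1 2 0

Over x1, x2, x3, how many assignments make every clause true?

There are 2^3 = 8 truth assignments over (x1, x2, x3).
Split on x2. With x2 = True, the clauses containing x2 are satisfied and ¬x2 drops from the rest; 2 of the 2^2 = 4 assignments to the other variables satisfy what remains.
With x2 = False, by the same count on the reduced clause set, 0 assignments work.
(One model: x1=F, x2=T, x3=F.)
Total: 2 + 0 = 2.

2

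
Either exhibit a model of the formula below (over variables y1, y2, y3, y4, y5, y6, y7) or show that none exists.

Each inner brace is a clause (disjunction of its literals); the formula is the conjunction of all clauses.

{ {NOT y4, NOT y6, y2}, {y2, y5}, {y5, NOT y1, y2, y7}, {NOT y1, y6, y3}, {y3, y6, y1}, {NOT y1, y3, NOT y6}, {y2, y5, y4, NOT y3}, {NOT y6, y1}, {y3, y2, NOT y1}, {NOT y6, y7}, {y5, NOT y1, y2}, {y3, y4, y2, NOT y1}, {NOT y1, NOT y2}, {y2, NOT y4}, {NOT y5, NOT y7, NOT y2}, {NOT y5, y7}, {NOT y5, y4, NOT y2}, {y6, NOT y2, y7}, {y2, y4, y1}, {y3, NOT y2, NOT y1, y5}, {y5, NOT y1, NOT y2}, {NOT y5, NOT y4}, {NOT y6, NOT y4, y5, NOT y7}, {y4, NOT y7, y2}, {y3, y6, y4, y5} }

y1: false, y2: true, y3: true, y4: true, y5: false, y6: false, y7: true

Branch on y2: set y2 = true.
The clause (NOT y1) is unit, so y1 = false.
The clause (NOT y6) is unit, so y6 = false.
The clause (y3) is unit, so y3 = true.
The clause (y7) is unit, so y7 = true.
The clause (NOT y5) is unit, so y5 = false.
No clause remains; y4 is free.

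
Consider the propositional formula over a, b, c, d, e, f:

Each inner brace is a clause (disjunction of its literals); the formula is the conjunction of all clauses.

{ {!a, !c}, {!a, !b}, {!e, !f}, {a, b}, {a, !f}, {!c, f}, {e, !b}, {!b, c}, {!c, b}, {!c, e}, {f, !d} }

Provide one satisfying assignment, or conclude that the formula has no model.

Case a = true:
(!c) alone gives c = false.
(!b) alone gives b = false.
Case e = true:
(!f) alone gives f = false.
(!d) alone gives d = false.
Every clause now holds.

a: true,  b: false,  c: false,  d: false,  e: true,  f: false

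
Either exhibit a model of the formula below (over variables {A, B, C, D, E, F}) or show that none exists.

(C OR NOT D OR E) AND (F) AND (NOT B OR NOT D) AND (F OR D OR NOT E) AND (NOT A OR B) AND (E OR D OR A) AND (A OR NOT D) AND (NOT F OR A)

A ↦ true, B ↦ true, C ↦ true, D ↦ false, E ↦ false, F ↦ true

From the singleton clause (F), F = true.
From the singleton clause (A), A = true.
From the singleton clause (B), B = true.
From the singleton clause (NOT D), D = false.
No clause remains; C, E are free.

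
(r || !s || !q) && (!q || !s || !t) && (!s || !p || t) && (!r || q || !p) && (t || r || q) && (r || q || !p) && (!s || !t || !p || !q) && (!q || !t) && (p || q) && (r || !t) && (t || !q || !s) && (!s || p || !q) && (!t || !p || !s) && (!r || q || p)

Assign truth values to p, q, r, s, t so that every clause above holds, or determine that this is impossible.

p ↦ false,  q ↦ true,  r ↦ false,  s ↦ false,  t ↦ false

Try q = true.
(!t) alone gives t = false.
(!s) alone gives s = false.
All clauses hold; p, r can take either value.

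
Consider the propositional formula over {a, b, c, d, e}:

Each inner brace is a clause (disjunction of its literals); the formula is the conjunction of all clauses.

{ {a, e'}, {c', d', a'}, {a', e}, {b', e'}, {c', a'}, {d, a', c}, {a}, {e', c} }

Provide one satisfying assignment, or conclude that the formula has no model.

UNSATISFIABLE

(a) alone gives a = 1.
(e) alone gives e = 1.
(b') alone gives b = 0.
(c') alone gives c = 0.
Now (c) is unsatisfied and unit — conflict.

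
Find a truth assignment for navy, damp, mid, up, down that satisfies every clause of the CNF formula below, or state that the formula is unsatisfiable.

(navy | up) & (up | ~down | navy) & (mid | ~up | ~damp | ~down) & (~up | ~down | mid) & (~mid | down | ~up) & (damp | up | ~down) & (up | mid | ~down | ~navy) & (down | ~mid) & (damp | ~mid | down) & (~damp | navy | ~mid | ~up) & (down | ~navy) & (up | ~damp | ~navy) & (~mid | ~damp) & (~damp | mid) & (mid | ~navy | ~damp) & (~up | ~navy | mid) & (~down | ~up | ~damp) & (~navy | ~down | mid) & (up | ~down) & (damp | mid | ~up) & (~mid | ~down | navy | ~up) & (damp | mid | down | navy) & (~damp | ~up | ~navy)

navy=1, damp=0, mid=1, up=1, down=1

Branch on navy: set navy = 1.
(down) alone gives down = 1.
(mid) alone gives mid = 1.
(~damp) alone gives damp = 0.
(up) alone gives up = 1.
Every clause now holds.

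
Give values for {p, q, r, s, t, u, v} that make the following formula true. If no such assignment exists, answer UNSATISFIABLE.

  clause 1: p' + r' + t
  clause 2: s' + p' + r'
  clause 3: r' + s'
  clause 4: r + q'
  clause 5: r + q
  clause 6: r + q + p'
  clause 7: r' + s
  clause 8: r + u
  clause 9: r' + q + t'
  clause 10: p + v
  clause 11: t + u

UNSATISFIABLE

Try r = 0.
Unit clause (q') forces q = 0.
Now (q) is unsatisfied and unit — conflict.
Backtrack on r: now try r = 1.
Unit clause (s') forces s = 0.
Now (s) is unsatisfied and unit — conflict.
Either choice for r ends in contradiction.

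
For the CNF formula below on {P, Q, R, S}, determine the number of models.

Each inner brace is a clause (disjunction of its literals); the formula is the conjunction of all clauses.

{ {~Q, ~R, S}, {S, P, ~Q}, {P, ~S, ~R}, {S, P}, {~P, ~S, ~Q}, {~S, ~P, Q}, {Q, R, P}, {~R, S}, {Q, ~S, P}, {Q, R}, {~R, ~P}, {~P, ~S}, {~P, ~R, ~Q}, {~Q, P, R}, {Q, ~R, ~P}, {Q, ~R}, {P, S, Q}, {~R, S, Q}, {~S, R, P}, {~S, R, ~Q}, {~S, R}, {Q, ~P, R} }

There are 2^4 = 16 truth assignments over (P, Q, R, S).
Check each against the 22 clauses (columns in the order P, Q, R, S):
  F F F F  ✗ fails (S | P)
  F F F T  ✗ fails (Q | R | P)
  F F T F  ✗ fails (S | P)
  F F T T  ✗ fails (P | ~S | ~R)
  F T F F  ✗ fails (S | P | ~Q)
  F T F T  ✗ fails (~Q | P | R)
  F T T F  ✗ fails (~Q | ~R | S)
  F T T T  ✗ fails (P | ~S | ~R)
  T F F F  ✗ fails (Q | R)
  T F F T  ✗ fails (~S | ~P | Q)
  T F T F  ✗ fails (~R | S)
  T F T T  ✗ fails (~S | ~P | Q)
  T T F F  ✓ satisfies all
  T T F T  ✗ fails (~P | ~S | ~Q)
  T T T F  ✗ fails (~Q | ~R | S)
  T T T T  ✗ fails (~P | ~S | ~Q)
1 of the 16 rows is a model.

1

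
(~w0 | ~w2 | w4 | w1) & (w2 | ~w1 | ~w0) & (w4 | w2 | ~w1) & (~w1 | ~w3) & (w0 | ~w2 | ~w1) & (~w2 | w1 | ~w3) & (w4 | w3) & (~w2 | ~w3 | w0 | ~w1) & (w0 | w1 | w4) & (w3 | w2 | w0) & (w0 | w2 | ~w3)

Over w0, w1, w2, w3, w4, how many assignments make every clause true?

There are 2^5 = 32 truth assignments over (w0, w1, w2, w3, w4).
Split on w1. With w1 = 1, the clauses containing w1 are satisfied and ~w1 drops from the rest; 1 of the 2^4 = 16 assignments to the other variables satisfy what remains.
With w1 = 0, by the same count on the reduced clause set, 5 assignments work.
(One model: w0=F, w1=F, w2=T, w3=F, w4=T.)
Total: 1 + 5 = 6.

6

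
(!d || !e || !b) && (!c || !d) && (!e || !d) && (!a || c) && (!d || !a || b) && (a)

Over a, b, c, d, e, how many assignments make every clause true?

4

There are 2^5 = 32 truth assignments over (a, b, c, d, e).
Split on a. With a = true, the clauses containing a are satisfied and !a drops from the rest; 4 of the 2^4 = 16 assignments to the other variables satisfy what remains.
With a = false, by the same count on the reduced clause set, 0 assignments work.
(One model: a=T, b=F, c=T, d=F, e=F.)
Total: 4 + 0 = 4.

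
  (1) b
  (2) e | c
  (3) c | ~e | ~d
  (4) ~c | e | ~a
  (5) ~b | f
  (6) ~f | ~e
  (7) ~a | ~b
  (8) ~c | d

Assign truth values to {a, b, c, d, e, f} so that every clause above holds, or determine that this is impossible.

a: 0,  b: 1,  c: 1,  d: 1,  e: 0,  f: 1

The clause (b) is unit, so b = 1.
The clause (f) is unit, so f = 1.
The clause (~e) is unit, so e = 0.
The clause (c) is unit, so c = 1.
The clause (~a) is unit, so a = 0.
The clause (d) is unit, so d = 1.
Every clause now holds.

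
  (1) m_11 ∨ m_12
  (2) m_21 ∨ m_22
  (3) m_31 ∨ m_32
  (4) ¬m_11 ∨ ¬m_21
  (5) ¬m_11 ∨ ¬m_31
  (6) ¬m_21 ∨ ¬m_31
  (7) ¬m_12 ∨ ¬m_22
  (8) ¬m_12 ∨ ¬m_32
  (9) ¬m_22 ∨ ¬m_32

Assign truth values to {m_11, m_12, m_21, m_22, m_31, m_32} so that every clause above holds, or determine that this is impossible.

UNSATISFIABLE

Try m_11 = True.
The clause (¬m_21) is unit, so m_21 = False.
The clause (m_22) is unit, so m_22 = True.
The clause (¬m_31) is unit, so m_31 = False.
The clause (m_32) is unit, so m_32 = True.
Now (¬m_32) is unsatisfied and unit — conflict.
So m_11 must be the other value — set m_11 = False.
The clause (m_12) is unit, so m_12 = True.
The clause (¬m_22) is unit, so m_22 = False.
The clause (m_21) is unit, so m_21 = True.
The clause (¬m_31) is unit, so m_31 = False.
The clause (m_32) is unit, so m_32 = True.
Now (¬m_32) is unsatisfied and unit — conflict.
Either choice for m_11 ends in contradiction.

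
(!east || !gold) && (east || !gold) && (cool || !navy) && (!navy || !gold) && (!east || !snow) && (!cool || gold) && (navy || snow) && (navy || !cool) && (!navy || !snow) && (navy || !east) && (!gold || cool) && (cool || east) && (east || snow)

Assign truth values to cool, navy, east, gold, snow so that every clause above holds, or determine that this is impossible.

Case east = false:
From the singleton clause (!gold), gold = false.
From the singleton clause (!cool), cool = false.
But (cool) is also a unit clause — contradiction.
Backtrack on east: now try east = true.
From the singleton clause (!gold), gold = false.
From the singleton clause (!snow), snow = false.
From the singleton clause (!cool), cool = false.
From the singleton clause (!navy), navy = false.
But (navy) is also a unit clause — contradiction.
Either choice for east ends in contradiction.

UNSATISFIABLE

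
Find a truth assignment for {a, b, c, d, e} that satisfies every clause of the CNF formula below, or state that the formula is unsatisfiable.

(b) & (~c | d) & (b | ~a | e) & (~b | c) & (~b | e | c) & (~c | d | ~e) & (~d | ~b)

UNSATISFIABLE

Unit clause (b) forces b = 1.
Unit clause (c) forces c = 1.
Unit clause (d) forces d = 1.
That conflicts with the unit clause (~d).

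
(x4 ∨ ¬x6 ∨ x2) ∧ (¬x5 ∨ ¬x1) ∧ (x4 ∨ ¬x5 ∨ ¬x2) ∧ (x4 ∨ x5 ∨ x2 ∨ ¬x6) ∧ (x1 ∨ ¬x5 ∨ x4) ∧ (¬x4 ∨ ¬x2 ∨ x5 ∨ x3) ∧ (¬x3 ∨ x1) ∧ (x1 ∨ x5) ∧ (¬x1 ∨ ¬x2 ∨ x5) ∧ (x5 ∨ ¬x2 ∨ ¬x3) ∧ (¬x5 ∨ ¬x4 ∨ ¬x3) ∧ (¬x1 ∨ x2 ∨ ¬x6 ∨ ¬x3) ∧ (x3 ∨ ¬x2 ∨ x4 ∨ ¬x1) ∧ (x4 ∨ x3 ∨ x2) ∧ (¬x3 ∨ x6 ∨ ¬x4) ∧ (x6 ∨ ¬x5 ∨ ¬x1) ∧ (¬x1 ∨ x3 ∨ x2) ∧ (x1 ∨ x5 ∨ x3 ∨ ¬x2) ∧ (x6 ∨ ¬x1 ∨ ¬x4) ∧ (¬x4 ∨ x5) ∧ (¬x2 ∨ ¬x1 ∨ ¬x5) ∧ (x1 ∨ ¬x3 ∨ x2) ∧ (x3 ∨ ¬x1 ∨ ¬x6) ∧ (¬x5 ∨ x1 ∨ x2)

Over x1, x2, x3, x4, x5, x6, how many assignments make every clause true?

There are 2^6 = 64 truth assignments over (x1, x2, x3, x4, x5, x6).
Split on x6. With x6 = True, the clauses containing x6 are satisfied and ¬x6 drops from the rest; 1 of the 2^5 = 32 assignments to the other variables satisfy what remains.
With x6 = False, by the same count on the reduced clause set, 2 assignments work.
(One model: x1=F, x2=T, x3=F, x4=T, x5=T, x6=F.)
Total: 1 + 2 = 3.

3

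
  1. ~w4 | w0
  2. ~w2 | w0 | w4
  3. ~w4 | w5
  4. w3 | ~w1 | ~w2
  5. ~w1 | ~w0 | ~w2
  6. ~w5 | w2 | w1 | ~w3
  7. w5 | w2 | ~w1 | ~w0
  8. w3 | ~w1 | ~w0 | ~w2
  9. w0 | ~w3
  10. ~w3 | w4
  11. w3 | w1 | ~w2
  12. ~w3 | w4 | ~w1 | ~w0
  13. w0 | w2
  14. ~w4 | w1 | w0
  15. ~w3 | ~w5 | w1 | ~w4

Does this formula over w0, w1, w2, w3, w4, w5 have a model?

Try w4 = 0.
From the singleton clause (~w3), w3 = 0.
Try w2 = 0.
From the singleton clause (w0), w0 = 1.
Try w5 = 1.
No clause remains; w1 is free.
A satisfying assignment: w0 ↦ 1,  w1 ↦ 1,  w2 ↦ 0,  w3 ↦ 0,  w4 ↦ 0,  w5 ↦ 1.

Yes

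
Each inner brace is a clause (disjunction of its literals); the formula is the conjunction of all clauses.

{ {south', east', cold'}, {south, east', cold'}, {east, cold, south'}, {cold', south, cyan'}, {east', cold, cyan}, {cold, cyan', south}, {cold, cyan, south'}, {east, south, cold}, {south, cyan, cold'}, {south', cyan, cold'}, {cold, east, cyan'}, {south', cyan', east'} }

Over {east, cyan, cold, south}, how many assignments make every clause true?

1

There are 2^4 = 16 truth assignments over (east, cyan, cold, south).
Check each against the 12 clauses (columns in the order east, cyan, cold, south):
  F F F F  ✗ fails (east + south + cold)
  F F F T  ✗ fails (east + cold + south')
  F F T F  ✗ fails (south + cyan + cold')
  F F T T  ✗ fails (south' + cyan + cold')
  F T F F  ✗ fails (cold + cyan' + south)
  F T F T  ✗ fails (east + cold + south')
  F T T F  ✗ fails (cold' + south + cyan')
  F T T T  ✓ satisfies all
  T F F F  ✗ fails (east' + cold + cyan)
  T F F T  ✗ fails (east' + cold + cyan)
  T F T F  ✗ fails (south + east' + cold')
  T F T T  ✗ fails (south' + east' + cold')
  T T F F  ✗ fails (cold + cyan' + south)
  T T F T  ✗ fails (south' + cyan' + east')
  T T T F  ✗ fails (south + east' + cold')
  T T T T  ✗ fails (south' + east' + cold')
1 of the 16 rows is a model.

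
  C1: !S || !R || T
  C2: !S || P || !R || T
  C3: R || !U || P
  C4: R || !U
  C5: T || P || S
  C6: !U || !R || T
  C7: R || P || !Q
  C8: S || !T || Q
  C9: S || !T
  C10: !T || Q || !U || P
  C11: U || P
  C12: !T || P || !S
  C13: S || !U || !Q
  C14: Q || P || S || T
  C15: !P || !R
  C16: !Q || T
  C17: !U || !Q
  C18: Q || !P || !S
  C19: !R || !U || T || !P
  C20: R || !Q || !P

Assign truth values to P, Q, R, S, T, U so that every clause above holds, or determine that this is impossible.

Suppose R = false.
From the singleton clause (!U), U = false.
From the singleton clause (P), P = true.
From the singleton clause (!Q), Q = false.
From the singleton clause (!S), S = false.
From the singleton clause (!T), T = false.
All clauses are satisfied.

P: true,  Q: false,  R: false,  S: false,  T: false,  U: false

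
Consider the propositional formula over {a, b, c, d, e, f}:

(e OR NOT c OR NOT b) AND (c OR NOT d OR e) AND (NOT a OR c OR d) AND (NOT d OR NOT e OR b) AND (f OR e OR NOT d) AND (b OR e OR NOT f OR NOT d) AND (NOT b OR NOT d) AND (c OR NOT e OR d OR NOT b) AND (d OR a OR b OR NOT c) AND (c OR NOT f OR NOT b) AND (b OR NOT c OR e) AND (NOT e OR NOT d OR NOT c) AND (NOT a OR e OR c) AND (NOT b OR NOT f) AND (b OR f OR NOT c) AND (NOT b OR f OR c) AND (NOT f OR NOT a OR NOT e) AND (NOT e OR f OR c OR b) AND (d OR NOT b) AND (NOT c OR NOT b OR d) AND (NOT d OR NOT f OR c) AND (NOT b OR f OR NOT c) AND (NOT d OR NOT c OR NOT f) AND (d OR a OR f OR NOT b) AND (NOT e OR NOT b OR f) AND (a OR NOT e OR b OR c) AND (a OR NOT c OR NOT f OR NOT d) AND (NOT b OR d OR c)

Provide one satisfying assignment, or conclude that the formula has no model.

Case b = false:
Case d = false:
Case a = false:
Unit clause (NOT c) forces c = false.
Unit clause (NOT e) forces e = false.
All clauses hold; f can take either value.

a=false; b=false; c=false; d=false; e=false; f=false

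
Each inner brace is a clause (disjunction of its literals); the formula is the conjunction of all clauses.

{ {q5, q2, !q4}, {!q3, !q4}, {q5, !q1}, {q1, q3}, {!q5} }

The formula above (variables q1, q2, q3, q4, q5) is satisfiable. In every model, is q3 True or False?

True

Suppose q3 = false.
From the singleton clause (q1), q1 = true.
From the singleton clause (q5), q5 = true.
But (!q5) is also a unit clause — contradiction.
So every satisfying assignment has q3 = True.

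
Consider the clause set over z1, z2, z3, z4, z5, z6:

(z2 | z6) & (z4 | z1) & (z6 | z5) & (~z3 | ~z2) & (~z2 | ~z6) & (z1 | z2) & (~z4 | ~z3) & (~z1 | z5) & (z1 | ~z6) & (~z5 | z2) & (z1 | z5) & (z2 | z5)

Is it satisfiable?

Yes

Case z2 = 1:
From the singleton clause (~z3), z3 = 0.
From the singleton clause (~z6), z6 = 0.
From the singleton clause (z5), z5 = 1.
Case z4 = 1:
All clauses hold; z1 can take either value.
A satisfying assignment: z1=1,  z2=1,  z3=0,  z4=1,  z5=1,  z6=0.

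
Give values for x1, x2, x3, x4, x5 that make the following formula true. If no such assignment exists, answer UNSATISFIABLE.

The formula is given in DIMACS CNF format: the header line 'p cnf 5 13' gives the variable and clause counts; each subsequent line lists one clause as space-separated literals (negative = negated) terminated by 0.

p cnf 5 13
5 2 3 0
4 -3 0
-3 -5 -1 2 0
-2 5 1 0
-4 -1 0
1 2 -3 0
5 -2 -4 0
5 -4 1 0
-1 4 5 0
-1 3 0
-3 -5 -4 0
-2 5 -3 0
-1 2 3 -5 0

x1 ↦ False, x2 ↦ False, x3 ↦ False, x4 ↦ False, x5 ↦ True

Branch on x4: set x4 = False.
(¬x3) alone gives x3 = False.
(¬x1) alone gives x1 = False.
Branch on x5: set x5 = True.
All clauses hold; x2 can take either value.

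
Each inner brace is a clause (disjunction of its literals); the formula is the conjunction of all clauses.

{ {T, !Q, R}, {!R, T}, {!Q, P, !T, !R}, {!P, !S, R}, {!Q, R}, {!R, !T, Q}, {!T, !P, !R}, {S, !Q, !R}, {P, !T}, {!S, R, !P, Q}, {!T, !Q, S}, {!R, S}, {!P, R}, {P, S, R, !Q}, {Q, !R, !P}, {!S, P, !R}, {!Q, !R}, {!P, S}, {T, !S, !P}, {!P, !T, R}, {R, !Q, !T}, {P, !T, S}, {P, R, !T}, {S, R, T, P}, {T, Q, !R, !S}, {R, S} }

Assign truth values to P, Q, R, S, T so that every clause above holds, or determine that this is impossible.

Suppose R = false.
Unit clause (!Q) forces Q = false.
Unit clause (!P) forces P = false.
Unit clause (!T) forces T = false.
Unit clause (S) forces S = true.
Every clause now holds.

P=false,  Q=false,  R=false,  S=true,  T=false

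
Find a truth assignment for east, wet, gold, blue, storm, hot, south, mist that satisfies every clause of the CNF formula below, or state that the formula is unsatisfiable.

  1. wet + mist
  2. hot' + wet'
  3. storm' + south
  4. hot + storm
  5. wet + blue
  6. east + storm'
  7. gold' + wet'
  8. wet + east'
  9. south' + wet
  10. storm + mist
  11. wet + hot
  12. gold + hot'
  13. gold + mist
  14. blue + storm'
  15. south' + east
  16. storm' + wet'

Case wet = 0:
The clause (mist) is unit, so mist = 1.
The clause (blue) is unit, so blue = 1.
The clause (east') is unit, so east = 0.
The clause (storm') is unit, so storm = 0.
The clause (hot) is unit, so hot = 1.
The clause (south') is unit, so south = 0.
The clause (gold) is unit, so gold = 1.
This assignment satisfies each clause.

east=0, wet=0, gold=1, blue=1, storm=0, hot=1, south=0, mist=1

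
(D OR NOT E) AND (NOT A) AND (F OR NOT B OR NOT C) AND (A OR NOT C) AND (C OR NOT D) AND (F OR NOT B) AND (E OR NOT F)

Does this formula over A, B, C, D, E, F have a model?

From the singleton clause (NOT A), A = false.
From the singleton clause (NOT C), C = false.
From the singleton clause (NOT D), D = false.
From the singleton clause (NOT E), E = false.
From the singleton clause (NOT F), F = false.
From the singleton clause (NOT B), B = false.
Every clause now holds.
A satisfying assignment: A=false, B=false, C=false, D=false, E=false, F=false.

Satisfiable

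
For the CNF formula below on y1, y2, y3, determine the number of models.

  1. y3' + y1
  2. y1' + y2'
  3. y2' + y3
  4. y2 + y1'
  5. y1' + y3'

There are 2^3 = 8 truth assignments over (y1, y2, y3).
Split on y3. With y3 = 1, the clauses containing y3 are satisfied and y3' drops from the rest; 0 of the 2^2 = 4 assignments to the other variables satisfy what remains.
With y3 = 0, by the same count on the reduced clause set, 1 assignment works.
(One model: y1=F, y2=F, y3=F.)
Total: 0 + 1 = 1.

1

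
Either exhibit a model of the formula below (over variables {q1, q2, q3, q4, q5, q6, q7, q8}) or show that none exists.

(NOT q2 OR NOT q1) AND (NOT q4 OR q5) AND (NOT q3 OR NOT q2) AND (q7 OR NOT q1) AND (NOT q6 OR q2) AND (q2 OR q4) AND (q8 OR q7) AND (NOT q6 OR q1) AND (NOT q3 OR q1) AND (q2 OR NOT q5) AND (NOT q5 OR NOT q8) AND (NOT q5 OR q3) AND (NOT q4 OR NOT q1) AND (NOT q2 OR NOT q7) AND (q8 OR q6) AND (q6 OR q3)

Suppose q2 = false.
(NOT q6) alone gives q6 = false.
(q4) alone gives q4 = true.
(q5) alone gives q5 = true.
That conflicts with the unit clause (NOT q5).
Undo q2 and try q2 = true.
(NOT q1) alone gives q1 = false.
(NOT q3) alone gives q3 = false.
(NOT q6) alone gives q6 = false.
That conflicts with the unit clause (q6).
Either choice for q2 ends in contradiction.

UNSATISFIABLE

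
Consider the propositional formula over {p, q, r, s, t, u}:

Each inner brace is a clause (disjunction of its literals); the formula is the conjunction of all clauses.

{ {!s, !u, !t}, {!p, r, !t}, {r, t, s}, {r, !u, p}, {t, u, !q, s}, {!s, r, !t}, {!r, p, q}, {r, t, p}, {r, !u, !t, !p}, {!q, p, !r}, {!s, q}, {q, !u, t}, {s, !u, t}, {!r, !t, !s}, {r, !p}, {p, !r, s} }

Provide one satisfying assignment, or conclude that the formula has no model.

Branch on s: set s = true.
The clause (q) is unit, so q = true.
Branch on u: set u = true.
The clause (!t) is unit, so t = false.
Branch on r: set r = true.
The clause (p) is unit, so p = true.
Every clause now holds.

p ↦ true, q ↦ true, r ↦ true, s ↦ true, t ↦ false, u ↦ true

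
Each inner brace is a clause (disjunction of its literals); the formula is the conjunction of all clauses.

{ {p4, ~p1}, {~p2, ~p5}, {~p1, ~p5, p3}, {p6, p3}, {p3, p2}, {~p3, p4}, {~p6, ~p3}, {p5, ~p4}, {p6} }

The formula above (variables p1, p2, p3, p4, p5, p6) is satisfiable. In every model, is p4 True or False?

Suppose p4 = 1.
(p5) alone gives p5 = 1.
(~p2) alone gives p2 = 0.
(p3) alone gives p3 = 1.
(~p6) alone gives p6 = 0.
That conflicts with the unit clause (p6).
So every satisfying assignment has p4 = False.

False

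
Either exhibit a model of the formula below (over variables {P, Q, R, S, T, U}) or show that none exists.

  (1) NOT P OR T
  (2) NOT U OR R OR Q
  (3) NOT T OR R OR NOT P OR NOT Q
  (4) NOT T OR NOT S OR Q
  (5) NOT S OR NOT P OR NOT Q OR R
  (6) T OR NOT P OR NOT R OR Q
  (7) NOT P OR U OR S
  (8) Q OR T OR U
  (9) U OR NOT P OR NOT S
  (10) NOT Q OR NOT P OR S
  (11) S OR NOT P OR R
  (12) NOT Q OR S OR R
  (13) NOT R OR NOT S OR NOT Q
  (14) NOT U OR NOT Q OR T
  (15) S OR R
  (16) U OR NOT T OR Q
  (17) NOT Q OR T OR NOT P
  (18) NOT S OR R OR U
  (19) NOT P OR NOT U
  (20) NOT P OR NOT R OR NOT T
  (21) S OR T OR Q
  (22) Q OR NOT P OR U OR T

Branch on P: set P = false.
Branch on S: set S = false.
Unit clause (R) forces R = true.
Branch on T: set T = true.
Branch on U: set U = true.
No clause remains; Q is free.

P: false,  Q: false,  R: true,  S: false,  T: true,  U: true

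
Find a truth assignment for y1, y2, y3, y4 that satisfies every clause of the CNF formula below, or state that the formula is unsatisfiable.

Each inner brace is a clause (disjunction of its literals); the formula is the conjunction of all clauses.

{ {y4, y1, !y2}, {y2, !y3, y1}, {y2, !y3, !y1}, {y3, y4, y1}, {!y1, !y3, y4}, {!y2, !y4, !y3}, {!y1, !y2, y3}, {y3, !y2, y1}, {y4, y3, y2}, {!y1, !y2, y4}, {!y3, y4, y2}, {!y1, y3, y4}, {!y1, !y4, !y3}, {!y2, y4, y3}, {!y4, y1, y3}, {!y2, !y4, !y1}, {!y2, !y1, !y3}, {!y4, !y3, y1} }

y1: true, y2: false, y3: false, y4: true

Try y4 = true.
Try y2 = false.
Try y3 = false.
(y1) alone gives y1 = true.
All clauses are satisfied.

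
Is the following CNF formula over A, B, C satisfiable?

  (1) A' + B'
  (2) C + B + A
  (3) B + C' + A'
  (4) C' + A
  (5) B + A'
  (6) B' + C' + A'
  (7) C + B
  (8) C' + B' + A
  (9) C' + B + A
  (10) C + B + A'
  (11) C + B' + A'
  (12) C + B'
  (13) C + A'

No

Try A = 0.
The clause (C') is unit, so C = 0.
The clause (B) is unit, so B = 1.
That conflicts with the unit clause (B').
That branch fails; take A = 1 instead.
The clause (B') is unit, so B = 0.
That conflicts with the unit clause (B).
Both values of A lead to a conflict.
No assignment satisfies every clause.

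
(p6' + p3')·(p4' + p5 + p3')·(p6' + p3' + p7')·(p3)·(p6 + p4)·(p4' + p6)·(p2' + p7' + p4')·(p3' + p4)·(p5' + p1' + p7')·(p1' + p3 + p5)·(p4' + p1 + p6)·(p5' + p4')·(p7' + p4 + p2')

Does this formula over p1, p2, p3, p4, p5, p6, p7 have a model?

Unsatisfiable

From the singleton clause (p3), p3 = 1.
From the singleton clause (p6'), p6 = 0.
From the singleton clause (p4), p4 = 1.
That conflicts with the unit clause (p4').
No assignment satisfies every clause.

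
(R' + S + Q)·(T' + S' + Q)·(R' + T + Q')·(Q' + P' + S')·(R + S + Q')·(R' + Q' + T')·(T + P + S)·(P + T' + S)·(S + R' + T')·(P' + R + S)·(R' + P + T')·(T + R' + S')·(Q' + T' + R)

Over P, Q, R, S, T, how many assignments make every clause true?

3

There are 2^5 = 32 truth assignments over (P, Q, R, S, T).
Split on R. With R = 1, the clauses containing R are satisfied and R' drops from the rest; 0 of the 2^4 = 16 assignments to the other variables satisfy what remains.
With R = 0, by the same count on the reduced clause set, 3 assignments work.
Total: 0 + 3 = 3.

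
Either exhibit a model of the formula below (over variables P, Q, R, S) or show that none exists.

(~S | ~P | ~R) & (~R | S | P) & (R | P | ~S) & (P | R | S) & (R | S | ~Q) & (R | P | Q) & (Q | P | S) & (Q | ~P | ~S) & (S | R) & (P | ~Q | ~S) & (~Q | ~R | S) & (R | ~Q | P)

Try S = 1.
Try P = 0.
The clause (R) is unit, so R = 1.
The clause (~Q) is unit, so Q = 0.
This assignment satisfies each clause.

P=0, Q=0, R=1, S=1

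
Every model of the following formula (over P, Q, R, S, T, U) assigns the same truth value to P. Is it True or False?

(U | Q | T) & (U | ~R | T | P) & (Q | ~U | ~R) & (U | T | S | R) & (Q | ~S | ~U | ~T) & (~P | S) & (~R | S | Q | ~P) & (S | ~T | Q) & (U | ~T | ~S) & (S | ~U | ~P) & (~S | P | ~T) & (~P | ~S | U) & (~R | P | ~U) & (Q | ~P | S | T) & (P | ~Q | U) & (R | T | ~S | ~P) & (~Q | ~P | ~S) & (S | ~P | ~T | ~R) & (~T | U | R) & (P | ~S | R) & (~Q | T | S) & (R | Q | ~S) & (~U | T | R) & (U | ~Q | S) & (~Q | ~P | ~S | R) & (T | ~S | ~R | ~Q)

False

Suppose P = 1.
The clause (S) is unit, so S = 1.
The clause (U) is unit, so U = 1.
The clause (~Q) is unit, so Q = 0.
The clause (~R) is unit, so R = 0.
But (R) is also a unit clause — contradiction.
So every satisfying assignment has P = False.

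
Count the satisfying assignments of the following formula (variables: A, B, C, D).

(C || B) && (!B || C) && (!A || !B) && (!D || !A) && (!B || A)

3

There are 2^4 = 16 truth assignments over (A, B, C, D).
Split on D. With D = true, the clauses containing D are satisfied and !D drops from the rest; 1 of the 2^3 = 8 assignments to the other variables satisfy what remains.
With D = false, by the same count on the reduced clause set, 2 assignments work.
(One model: A=F, B=F, C=T, D=F.)
Total: 1 + 2 = 3.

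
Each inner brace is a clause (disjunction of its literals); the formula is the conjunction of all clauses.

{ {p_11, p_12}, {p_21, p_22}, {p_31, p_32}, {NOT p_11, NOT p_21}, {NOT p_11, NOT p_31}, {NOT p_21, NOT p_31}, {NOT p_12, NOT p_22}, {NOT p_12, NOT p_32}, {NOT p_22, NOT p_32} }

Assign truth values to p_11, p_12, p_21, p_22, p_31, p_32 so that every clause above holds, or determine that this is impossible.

Try p_11 = true.
Unit clause (NOT p_21) forces p_21 = false.
Unit clause (p_22) forces p_22 = true.
Unit clause (NOT p_31) forces p_31 = false.
Unit clause (p_32) forces p_32 = true.
But (NOT p_32) is also a unit clause — contradiction.
Undo p_11 and try p_11 = false.
Unit clause (p_12) forces p_12 = true.
Unit clause (NOT p_22) forces p_22 = false.
Unit clause (p_21) forces p_21 = true.
Unit clause (NOT p_31) forces p_31 = false.
Unit clause (p_32) forces p_32 = true.
But (NOT p_32) is also a unit clause — contradiction.
Neither p_11 = true nor p_11 = false works.

UNSATISFIABLE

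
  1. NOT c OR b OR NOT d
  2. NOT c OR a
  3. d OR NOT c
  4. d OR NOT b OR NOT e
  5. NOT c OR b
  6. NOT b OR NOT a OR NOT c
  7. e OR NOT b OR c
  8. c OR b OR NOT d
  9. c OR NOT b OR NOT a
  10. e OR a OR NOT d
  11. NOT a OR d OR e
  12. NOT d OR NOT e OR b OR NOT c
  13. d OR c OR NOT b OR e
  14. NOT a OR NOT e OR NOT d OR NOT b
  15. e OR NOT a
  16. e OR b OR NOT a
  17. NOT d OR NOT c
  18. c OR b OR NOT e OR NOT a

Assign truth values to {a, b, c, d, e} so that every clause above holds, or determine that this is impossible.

Branch on c: set c = false.
Branch on e: set e = true.
Branch on d: set d = true.
From the singleton clause (b), b = true.
From the singleton clause (NOT a), a = false.
This assignment satisfies each clause.

a=false; b=true; c=false; d=true; e=true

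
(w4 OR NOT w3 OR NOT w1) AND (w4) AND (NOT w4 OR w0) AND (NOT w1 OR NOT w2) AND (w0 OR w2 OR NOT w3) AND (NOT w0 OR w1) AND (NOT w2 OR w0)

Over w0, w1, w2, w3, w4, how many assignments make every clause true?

There are 2^5 = 32 truth assignments over (w0, w1, w2, w3, w4).
Split on w2. With w2 = true, the clauses containing w2 are satisfied and NOT w2 drops from the rest; 0 of the 2^4 = 16 assignments to the other variables satisfy what remains.
With w2 = false, by the same count on the reduced clause set, 2 assignments work.
(One model: w0=T, w1=T, w2=F, w3=F, w4=T.)
Total: 0 + 2 = 2.

2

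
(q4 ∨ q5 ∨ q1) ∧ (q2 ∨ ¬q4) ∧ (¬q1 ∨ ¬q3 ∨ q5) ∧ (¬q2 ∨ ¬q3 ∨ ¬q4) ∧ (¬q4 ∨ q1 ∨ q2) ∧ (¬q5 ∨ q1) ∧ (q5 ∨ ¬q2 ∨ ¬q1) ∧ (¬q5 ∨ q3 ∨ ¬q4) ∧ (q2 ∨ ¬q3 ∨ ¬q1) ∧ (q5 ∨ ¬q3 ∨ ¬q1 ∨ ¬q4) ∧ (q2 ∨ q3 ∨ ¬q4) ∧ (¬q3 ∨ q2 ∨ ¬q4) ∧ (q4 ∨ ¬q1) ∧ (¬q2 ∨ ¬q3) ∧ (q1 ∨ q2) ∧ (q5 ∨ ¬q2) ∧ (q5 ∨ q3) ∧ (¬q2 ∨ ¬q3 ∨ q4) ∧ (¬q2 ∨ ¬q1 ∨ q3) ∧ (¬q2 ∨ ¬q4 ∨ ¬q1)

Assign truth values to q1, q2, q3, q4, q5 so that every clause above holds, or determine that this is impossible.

UNSATISFIABLE

Try q2 = True.
(¬q3) alone gives q3 = False.
(q5) alone gives q5 = True.
(q1) alone gives q1 = True.
That conflicts with the unit clause (¬q1).
That branch fails; take q2 = False instead.
(¬q4) alone gives q4 = False.
(¬q1) alone gives q1 = False.
That conflicts with the unit clause (q1).
Either choice for q2 ends in contradiction.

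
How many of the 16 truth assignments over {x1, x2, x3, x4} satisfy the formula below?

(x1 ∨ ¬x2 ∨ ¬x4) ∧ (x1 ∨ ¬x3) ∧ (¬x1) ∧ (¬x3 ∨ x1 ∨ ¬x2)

3

There are 2^4 = 16 truth assignments over (x1, x2, x3, x4).
Check each against the 4 clauses (columns in the order x1, x2, x3, x4):
  F F F F  ✓ satisfies all
  F F F T  ✓ satisfies all
  F F T F  ✗ fails (x1 ∨ ¬x3)
  F F T T  ✗ fails (x1 ∨ ¬x3)
  F T F F  ✓ satisfies all
  F T F T  ✗ fails (x1 ∨ ¬x2 ∨ ¬x4)
  F T T F  ✗ fails (x1 ∨ ¬x3)
  F T T T  ✗ fails (x1 ∨ ¬x2 ∨ ¬x4)
  T F F F  ✗ fails (¬x1)
  T F F T  ✗ fails (¬x1)
  T F T F  ✗ fails (¬x1)
  T F T T  ✗ fails (¬x1)
  T T F F  ✗ fails (¬x1)
  T T F T  ✗ fails (¬x1)
  T T T F  ✗ fails (¬x1)
  T T T T  ✗ fails (¬x1)
3 of the 16 rows are models.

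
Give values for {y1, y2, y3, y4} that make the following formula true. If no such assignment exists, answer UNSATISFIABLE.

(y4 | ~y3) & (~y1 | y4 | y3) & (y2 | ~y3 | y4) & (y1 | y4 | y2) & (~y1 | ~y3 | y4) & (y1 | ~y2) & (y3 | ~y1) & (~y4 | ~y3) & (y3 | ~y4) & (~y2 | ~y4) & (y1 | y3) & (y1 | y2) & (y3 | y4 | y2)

UNSATISFIABLE

Suppose y4 = 1.
The clause (~y3) is unit, so y3 = 0.
That conflicts with the unit clause (y3).
So y4 must be the other value — set y4 = 0.
The clause (~y3) is unit, so y3 = 0.
The clause (~y1) is unit, so y1 = 0.
That conflicts with the unit clause (y1).
Both values of y4 lead to a conflict.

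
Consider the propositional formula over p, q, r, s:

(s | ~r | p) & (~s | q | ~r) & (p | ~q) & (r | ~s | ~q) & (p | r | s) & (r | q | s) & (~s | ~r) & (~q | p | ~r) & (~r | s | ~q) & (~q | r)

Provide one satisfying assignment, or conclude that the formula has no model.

Case p = 1:
Case s = 1:
The clause (~r) is unit, so r = 0.
The clause (~q) is unit, so q = 0.
All clauses are satisfied.

p: 1; q: 0; r: 0; s: 1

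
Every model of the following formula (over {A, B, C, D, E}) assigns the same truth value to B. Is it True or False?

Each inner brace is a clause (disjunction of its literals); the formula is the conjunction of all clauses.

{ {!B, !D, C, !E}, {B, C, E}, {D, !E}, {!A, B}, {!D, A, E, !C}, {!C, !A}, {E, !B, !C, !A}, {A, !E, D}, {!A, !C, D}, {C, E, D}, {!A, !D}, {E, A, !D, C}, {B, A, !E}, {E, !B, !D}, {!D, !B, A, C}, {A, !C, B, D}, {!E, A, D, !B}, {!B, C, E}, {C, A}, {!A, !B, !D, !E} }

Suppose B = false.
The clause (!A) is unit, so A = false.
The clause (!E) is unit, so E = false.
The clause (C) is unit, so C = true.
The clause (!D) is unit, so D = false.
That conflicts with the unit clause (D).
So every satisfying assignment has B = True.

True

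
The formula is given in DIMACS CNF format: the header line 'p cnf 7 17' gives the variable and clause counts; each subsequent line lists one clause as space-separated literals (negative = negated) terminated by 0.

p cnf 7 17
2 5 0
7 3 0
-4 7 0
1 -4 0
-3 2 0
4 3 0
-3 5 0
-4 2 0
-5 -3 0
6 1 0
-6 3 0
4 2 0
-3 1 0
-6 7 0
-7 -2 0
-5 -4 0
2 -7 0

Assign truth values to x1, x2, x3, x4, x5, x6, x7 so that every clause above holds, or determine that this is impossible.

Branch on x2: set x2 = True.
(¬x7) alone gives x7 = False.
(x3) alone gives x3 = True.
(¬x4) alone gives x4 = False.
(x5) alone gives x5 = True.
That conflicts with the unit clause (¬x5).
That branch fails; take x2 = False instead.
(x5) alone gives x5 = True.
(¬x3) alone gives x3 = False.
(x7) alone gives x7 = True.
That conflicts with the unit clause (¬x7).
Neither x2 = True nor x2 = False works.

UNSATISFIABLE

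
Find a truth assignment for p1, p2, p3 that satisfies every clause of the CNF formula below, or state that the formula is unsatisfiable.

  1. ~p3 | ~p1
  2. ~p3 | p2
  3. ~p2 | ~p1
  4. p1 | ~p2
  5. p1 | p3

p1=1, p2=0, p3=0

Case p3 = 0:
Unit clause (p1) forces p1 = 1.
Unit clause (~p2) forces p2 = 0.
All clauses are satisfied.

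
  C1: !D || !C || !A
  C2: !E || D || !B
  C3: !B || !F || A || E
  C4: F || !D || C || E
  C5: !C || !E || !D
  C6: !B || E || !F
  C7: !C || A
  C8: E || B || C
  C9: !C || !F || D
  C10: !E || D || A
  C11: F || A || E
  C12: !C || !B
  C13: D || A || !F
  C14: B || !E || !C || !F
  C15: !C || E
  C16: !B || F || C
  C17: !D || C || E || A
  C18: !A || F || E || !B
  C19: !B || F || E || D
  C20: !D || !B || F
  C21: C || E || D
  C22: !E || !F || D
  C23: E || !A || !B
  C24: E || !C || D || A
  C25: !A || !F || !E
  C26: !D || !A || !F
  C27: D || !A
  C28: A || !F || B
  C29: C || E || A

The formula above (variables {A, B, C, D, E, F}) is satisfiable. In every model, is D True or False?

Suppose D = false.
Unit clause (!A) forces A = false.
Unit clause (!C) forces C = false.
Unit clause (!E) forces E = false.
Now (E) is unsatisfied and unit — conflict.
So every satisfying assignment has D = True.

True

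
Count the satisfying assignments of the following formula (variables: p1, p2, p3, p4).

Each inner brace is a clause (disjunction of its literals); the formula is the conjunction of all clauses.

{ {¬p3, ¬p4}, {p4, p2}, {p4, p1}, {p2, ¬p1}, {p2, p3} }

There are 2^4 = 16 truth assignments over (p1, p2, p3, p4).
Check each against the 5 clauses (columns in the order p1, p2, p3, p4):
  F F F F  ✗ fails (p4 ∨ p2)
  F F F T  ✗ fails (p2 ∨ p3)
  F F T F  ✗ fails (p4 ∨ p2)
  F F T T  ✗ fails (¬p3 ∨ ¬p4)
  F T F F  ✗ fails (p4 ∨ p1)
  F T F T  ✓ satisfies all
  F T T F  ✗ fails (p4 ∨ p1)
  F T T T  ✗ fails (¬p3 ∨ ¬p4)
  T F F F  ✗ fails (p4 ∨ p2)
  T F F T  ✗ fails (p2 ∨ ¬p1)
  T F T F  ✗ fails (p4 ∨ p2)
  T F T T  ✗ fails (¬p3 ∨ ¬p4)
  T T F F  ✓ satisfies all
  T T F T  ✓ satisfies all
  T T T F  ✓ satisfies all
  T T T T  ✗ fails (¬p3 ∨ ¬p4)
4 of the 16 rows are models.

4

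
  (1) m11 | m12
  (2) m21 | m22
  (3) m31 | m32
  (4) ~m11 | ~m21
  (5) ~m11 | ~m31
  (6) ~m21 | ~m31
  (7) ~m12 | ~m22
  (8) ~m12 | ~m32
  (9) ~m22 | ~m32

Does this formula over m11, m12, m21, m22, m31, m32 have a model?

Unsatisfiable

Case m11 = 1:
From the singleton clause (~m21), m21 = 0.
From the singleton clause (m22), m22 = 1.
From the singleton clause (~m31), m31 = 0.
From the singleton clause (m32), m32 = 1.
Now (~m32) is unsatisfied and unit — conflict.
So m11 must be the other value — set m11 = 0.
From the singleton clause (m12), m12 = 1.
From the singleton clause (~m22), m22 = 0.
From the singleton clause (m21), m21 = 1.
From the singleton clause (~m31), m31 = 0.
From the singleton clause (m32), m32 = 1.
Now (~m32) is unsatisfied and unit — conflict.
Neither m11 = 1 nor m11 = 0 works.
No assignment satisfies every clause.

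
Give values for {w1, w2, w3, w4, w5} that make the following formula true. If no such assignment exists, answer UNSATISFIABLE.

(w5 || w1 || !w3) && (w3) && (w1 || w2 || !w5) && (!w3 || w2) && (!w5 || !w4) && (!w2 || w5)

(w3) alone gives w3 = true.
(w2) alone gives w2 = true.
(w5) alone gives w5 = true.
(!w4) alone gives w4 = false.
All clauses hold; w1 can take either value.

w1=true; w2=true; w3=true; w4=false; w5=true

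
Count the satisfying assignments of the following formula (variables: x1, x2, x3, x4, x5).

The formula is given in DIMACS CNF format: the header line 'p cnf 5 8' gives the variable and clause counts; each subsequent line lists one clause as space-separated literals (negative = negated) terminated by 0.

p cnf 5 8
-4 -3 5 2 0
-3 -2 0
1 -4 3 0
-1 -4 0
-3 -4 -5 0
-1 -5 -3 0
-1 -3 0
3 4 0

There are 2^5 = 32 truth assignments over (x1, x2, x3, x4, x5).
Split on x2. With x2 = True, the clauses containing x2 are satisfied and ¬x2 drops from the rest; 0 of the 2^4 = 16 assignments to the other variables satisfy what remains.
With x2 = False, by the same count on the reduced clause set, 2 assignments work.
Total: 0 + 2 = 2.

2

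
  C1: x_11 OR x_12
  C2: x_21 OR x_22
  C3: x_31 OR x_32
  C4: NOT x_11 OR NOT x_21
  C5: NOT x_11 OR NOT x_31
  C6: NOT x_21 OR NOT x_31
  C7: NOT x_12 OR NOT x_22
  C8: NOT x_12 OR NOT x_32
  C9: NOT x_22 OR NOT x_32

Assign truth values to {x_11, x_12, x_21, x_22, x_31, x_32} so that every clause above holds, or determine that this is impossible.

UNSATISFIABLE

Case x_11 = true:
Unit clause (NOT x_21) forces x_21 = false.
Unit clause (x_22) forces x_22 = true.
Unit clause (NOT x_31) forces x_31 = false.
Unit clause (x_32) forces x_32 = true.
That conflicts with the unit clause (NOT x_32).
Backtrack on x_11: now try x_11 = false.
Unit clause (x_12) forces x_12 = true.
Unit clause (NOT x_22) forces x_22 = false.
Unit clause (x_21) forces x_21 = true.
Unit clause (NOT x_31) forces x_31 = false.
Unit clause (x_32) forces x_32 = true.
That conflicts with the unit clause (NOT x_32).
Neither x_11 = true nor x_11 = false works.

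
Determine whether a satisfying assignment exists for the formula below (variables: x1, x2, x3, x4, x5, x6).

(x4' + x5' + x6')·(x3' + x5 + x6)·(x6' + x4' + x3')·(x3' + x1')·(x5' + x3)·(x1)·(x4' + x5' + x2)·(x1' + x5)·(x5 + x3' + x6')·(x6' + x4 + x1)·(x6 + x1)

(x1) alone gives x1 = 1.
(x3') alone gives x3 = 0.
(x5') alone gives x5 = 0.
Now (x5) is unsatisfied and unit — conflict.
No assignment satisfies every clause.

No, unsatisfiable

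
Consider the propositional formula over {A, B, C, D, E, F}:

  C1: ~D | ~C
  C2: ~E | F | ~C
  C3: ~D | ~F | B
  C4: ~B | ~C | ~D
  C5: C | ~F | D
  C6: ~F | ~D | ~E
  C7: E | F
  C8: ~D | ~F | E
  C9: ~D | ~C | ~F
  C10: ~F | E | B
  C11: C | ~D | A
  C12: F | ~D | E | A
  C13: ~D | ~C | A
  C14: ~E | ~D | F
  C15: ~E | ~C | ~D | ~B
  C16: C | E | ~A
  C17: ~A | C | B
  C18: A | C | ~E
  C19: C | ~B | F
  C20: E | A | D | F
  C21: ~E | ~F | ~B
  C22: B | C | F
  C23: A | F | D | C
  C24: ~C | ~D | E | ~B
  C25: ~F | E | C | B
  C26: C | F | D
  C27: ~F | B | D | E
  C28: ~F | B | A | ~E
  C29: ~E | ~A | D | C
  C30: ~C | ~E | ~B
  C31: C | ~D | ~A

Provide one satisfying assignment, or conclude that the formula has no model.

A ↦ 1,  B ↦ 1,  C ↦ 1,  D ↦ 0,  E ↦ 0,  F ↦ 1

Suppose D = 0.
Suppose C = 1.
Suppose E = 0.
(F) alone gives F = 1.
(B) alone gives B = 1.
Every clause is now satisfied; A is unconstrained.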